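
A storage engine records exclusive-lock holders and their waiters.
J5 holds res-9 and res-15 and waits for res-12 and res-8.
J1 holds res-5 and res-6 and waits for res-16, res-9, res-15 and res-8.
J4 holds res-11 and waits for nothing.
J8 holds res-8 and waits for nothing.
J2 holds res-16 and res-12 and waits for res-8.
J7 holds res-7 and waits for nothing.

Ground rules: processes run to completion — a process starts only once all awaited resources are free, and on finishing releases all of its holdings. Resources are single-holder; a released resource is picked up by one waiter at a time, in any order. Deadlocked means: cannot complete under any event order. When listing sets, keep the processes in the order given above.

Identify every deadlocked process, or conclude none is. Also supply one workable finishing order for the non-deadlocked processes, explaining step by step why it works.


Nothing here is deadlocked.
Key observation: although several processes wait, no cycle exists — each chain bottoms out at a free runner.
One completion order for the rest: J7, J8, J4, J2, J5, J1.
Check, step by step:
  J7 waits on nothing -> runs at once and releases res-7
  J8 waits on nothing -> runs at once and releases res-8
  J4 waits on nothing -> runs at once and releases res-11
  run J2 (all its waits — res-8 — are resolved); releases res-16 and res-12
  run J5 (all its waits — res-12 and res-8 — are resolved); releases res-9 and res-15
  run J1 (all its waits — res-16, res-9, res-15 and res-8 — are resolved); releases res-5 and res-6


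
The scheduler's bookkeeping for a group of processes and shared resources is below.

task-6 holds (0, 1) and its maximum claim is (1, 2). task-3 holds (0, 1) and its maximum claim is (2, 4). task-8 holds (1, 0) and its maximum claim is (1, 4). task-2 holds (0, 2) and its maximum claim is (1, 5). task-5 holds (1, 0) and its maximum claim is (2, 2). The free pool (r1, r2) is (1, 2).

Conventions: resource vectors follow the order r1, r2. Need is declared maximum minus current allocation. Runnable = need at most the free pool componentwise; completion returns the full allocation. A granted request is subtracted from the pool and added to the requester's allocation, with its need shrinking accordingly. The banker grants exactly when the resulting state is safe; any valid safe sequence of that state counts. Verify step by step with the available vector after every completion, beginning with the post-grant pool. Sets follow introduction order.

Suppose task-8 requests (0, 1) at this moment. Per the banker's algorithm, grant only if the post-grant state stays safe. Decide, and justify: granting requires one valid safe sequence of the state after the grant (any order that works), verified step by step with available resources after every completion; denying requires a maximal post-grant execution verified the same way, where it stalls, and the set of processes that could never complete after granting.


DENY. Granting would leave the state unsafe.
Key observation: task-6, task-5 can finish, but then (2, 2) is all there is, and the blocked group's r2 demands exceed it.
On the post-grant state, task-6, task-5 is a maximal run — nothing extends it. Check, step by step:
  pool = (1, 1)
  task-6 needs (1, 1) <= (1, 1) -> finishes; pool += (0, 1) = (1, 2)
  task-5 needs (1, 2) <= (1, 2) -> finishes; pool += (1, 0) = (2, 2)
  task-3 cannot run: need (2, 3) vs free (2, 2) (insufficient r2)
  task-8 cannot run: need (0, 3) vs free (2, 2) (insufficient r2)
  task-2 cannot run: need (1, 3) vs free (2, 2) (insufficient r2)
Had the request been granted, task-3, task-8 and task-2 could never finish.


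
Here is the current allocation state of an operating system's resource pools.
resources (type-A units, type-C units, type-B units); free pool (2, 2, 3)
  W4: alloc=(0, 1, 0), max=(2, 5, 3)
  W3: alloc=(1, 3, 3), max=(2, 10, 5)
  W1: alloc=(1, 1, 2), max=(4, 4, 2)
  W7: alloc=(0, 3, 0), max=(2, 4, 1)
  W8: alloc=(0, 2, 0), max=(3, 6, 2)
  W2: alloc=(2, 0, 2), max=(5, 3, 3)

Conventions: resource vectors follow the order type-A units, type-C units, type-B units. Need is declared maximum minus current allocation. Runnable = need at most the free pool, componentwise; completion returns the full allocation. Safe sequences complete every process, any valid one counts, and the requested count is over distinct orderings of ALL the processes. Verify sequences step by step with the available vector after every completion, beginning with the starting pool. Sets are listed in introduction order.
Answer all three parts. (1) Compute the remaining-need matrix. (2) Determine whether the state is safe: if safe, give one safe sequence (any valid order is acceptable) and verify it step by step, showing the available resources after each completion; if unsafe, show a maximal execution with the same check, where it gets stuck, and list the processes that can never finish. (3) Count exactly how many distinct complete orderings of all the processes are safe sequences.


(1) Remaining need (order type-A units, type-C units, type-B units):
  W4: (2, 4, 3)
  W3: (1, 7, 2)
  W1: (3, 3, 0)
  W7: (2, 1, 1)
  W8: (3, 4, 2)
  W2: (3, 3, 1)
(2) The state is UNSAFE.
Key observation: after W7, W4 the pool peaks at (2, 6, 3), and each blocked process is short somewhere: W3 on type-C units; W1 on type-A units; W8 on type-A units; W2 on type-A units.
Going as far as possible: W7, W4; after that, nothing fits. Walking it through:
  pool = (2, 2, 3)
  W7 needs (2, 1, 1) <= (2, 2, 3) -> finishes; pool += (0, 3, 0) = (2, 5, 3)
  W4 needs (2, 4, 3) <= (2, 5, 3) -> finishes; pool += (0, 1, 0) = (2, 6, 3)
  W3 cannot run: need (1, 7, 2) vs free (2, 6, 3) (insufficient type-C units)
  W1 cannot run: need (3, 3, 0) vs free (2, 6, 3) (insufficient type-A units)
  W8 cannot run: need (3, 4, 2) vs free (2, 6, 3) (insufficient type-A units)
  W2 cannot run: need (3, 3, 1) vs free (2, 6, 3) (insufficient type-A units)
Never able to finish: W3, W1, W8 and W2.
(3) Exactly 0 of the possible complete orderings are safe sequences.


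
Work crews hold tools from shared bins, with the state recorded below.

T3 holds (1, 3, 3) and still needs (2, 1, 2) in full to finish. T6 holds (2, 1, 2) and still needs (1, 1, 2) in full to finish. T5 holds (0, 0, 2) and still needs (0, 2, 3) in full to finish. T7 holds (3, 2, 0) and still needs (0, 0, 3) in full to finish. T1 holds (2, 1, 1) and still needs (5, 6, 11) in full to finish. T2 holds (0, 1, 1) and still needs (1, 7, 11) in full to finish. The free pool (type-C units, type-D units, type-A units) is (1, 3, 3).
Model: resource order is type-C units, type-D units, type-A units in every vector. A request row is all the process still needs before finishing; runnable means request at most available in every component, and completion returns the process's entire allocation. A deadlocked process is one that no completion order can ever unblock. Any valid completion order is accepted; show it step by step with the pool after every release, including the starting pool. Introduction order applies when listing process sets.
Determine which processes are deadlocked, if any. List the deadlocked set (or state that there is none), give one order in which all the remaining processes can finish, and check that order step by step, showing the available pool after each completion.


The deadlocked set is T1 and T2.
Key observation: type-A units is the bottleneck — with T5, T6, T3, T7 done the pool holds (7, 9, 10), short of every remaining need.
The rest can finish in the order T5, T6, T3, T7. Step-by-step check:
  pool = (1, 3, 3)
  run T5 (needs (0, 2, 3), free (1, 3, 3)); after release of (0, 0, 2) the pool is (1, 3, 5)
  run T6 (needs (1, 1, 2), free (1, 3, 5)); after release of (2, 1, 2) the pool is (3, 4, 7)
  run T3 (needs (2, 1, 2), free (3, 4, 7)); after release of (1, 3, 3) the pool is (4, 7, 10)
  run T7 (needs (0, 0, 3), free (4, 7, 10)); after release of (3, 2, 0) the pool is (7, 9, 10)
None of the blocked processes ever fits:
  T1 cannot run: need (5, 6, 11) vs free (7, 9, 10) (insufficient type-A units)
  T2 cannot run: need (1, 7, 11) vs free (7, 9, 10) (insufficient type-A units)


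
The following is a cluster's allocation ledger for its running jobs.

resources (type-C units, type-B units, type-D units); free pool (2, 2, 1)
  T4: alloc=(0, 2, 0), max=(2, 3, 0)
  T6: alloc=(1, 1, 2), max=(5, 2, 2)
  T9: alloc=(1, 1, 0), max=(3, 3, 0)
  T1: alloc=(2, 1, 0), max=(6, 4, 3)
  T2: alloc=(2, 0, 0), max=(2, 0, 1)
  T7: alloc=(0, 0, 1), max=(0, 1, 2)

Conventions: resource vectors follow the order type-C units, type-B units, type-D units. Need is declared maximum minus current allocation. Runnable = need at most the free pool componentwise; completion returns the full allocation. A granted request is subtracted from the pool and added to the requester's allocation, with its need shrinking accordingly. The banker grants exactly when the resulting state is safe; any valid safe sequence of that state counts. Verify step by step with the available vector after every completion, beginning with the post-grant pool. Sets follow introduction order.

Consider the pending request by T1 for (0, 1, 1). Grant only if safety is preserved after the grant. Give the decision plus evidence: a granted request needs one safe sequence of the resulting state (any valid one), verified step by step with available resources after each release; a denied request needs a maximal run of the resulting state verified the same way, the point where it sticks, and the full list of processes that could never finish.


DENY. Granting would leave the state unsafe.
Key observation: after T4, T9 the pool peaks at (3, 4, 0), and each blocked process is short somewhere: T6 on type-C units; T1 on type-C units, type-D units; T2 on type-D units; T7 on type-D units.
On the post-grant state, T4, T9 is a maximal run — nothing extends it. Check, step by step:
  pool = (2, 1, 0)
  T4 needs (2, 1, 0) <= (2, 1, 0) -> finishes; pool += (0, 2, 0) = (2, 3, 0)
  T9 needs (2, 2, 0) <= (2, 3, 0) -> finishes; pool += (1, 1, 0) = (3, 4, 0)
  T6 cannot run: need (4, 1, 0) vs free (3, 4, 0) (insufficient type-C units)
  T1 cannot run: need (4, 2, 2) vs free (3, 4, 0) (insufficient type-C units and type-D units)
  T2 cannot run: need (0, 0, 1) vs free (3, 4, 0) (insufficient type-D units)
  T7 cannot run: need (0, 1, 1) vs free (3, 4, 0) (insufficient type-D units)
Had the request been granted, T6, T1, T2 and T7 could never finish.


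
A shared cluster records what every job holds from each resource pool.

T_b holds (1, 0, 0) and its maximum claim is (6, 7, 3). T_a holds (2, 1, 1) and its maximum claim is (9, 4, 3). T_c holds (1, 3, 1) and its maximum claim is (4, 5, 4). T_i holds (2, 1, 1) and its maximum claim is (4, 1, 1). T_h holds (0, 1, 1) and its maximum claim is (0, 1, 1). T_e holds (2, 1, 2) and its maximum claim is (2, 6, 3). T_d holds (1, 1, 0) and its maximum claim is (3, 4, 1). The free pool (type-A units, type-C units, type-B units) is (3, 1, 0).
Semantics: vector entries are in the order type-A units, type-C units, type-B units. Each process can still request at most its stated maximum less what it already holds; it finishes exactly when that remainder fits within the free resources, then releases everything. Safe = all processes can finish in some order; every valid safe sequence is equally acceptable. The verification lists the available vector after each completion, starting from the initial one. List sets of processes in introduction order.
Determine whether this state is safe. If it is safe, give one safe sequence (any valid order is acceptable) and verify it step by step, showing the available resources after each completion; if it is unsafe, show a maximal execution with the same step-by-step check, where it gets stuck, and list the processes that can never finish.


UNSAFE — no complete ordering exists.
Key observation: after T_h, T_i, T_d the pool peaks at (6, 4, 2), and each blocked process is short somewhere: T_b on type-C units, type-B units; T_a on type-A units; T_c on type-B units; T_e on type-C units.
Going as far as possible: T_h, T_i, T_d; after that, nothing fits. Walking it through:
  pool = (3, 1, 0)
  T_h: need (0, 0, 0) fits (3, 1, 0); releases (0, 1, 1), pool now (3, 2, 1)
  T_i: need (2, 0, 0) fits (3, 2, 1); releases (2, 1, 1), pool now (5, 3, 2)
  T_d: need (2, 3, 1) fits (5, 3, 2); releases (1, 1, 0), pool now (6, 4, 2)
  blocked: T_b wants (5, 7, 3), pool (6, 4, 2) — not enough type-C units and type-B units
  blocked: T_a wants (7, 3, 2), pool (6, 4, 2) — not enough type-A units
  blocked: T_c wants (3, 2, 3), pool (6, 4, 2) — not enough type-B units
  blocked: T_e wants (0, 5, 1), pool (6, 4, 2) — not enough type-C units
Never able to finish: T_b, T_a, T_c and T_e.


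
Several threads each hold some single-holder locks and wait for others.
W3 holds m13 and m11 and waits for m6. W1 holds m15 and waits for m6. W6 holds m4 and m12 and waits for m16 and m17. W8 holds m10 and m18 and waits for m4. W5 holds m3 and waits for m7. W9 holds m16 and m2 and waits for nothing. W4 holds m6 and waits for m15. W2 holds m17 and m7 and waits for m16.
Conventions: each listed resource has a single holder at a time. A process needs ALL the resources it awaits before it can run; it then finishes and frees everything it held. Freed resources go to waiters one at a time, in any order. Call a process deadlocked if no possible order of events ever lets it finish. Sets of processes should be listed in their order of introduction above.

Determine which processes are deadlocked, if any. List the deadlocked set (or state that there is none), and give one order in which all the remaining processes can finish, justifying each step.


Deadlocked: W3, W1 and W4.
Key observation: the wait chain closes on itself along W4 -> W1 -> W4; W3 waits into the deadlock from upstream.
A valid finishing order for the others: W9, W2, W5, W6, W8.
Step-by-step check:
  run W9 (it waits on nothing); releases m16 and m2
  W2: everything it awaited (m16) is free; runs, freeing m17 and m7
  W5: everything it awaited (m7) is free; runs, freeing m3
  W6: everything it awaited (m16 and m17) is free; runs, freeing m4 and m12
  W8: everything it awaited (m4) is free; runs, freeing m10 and m18


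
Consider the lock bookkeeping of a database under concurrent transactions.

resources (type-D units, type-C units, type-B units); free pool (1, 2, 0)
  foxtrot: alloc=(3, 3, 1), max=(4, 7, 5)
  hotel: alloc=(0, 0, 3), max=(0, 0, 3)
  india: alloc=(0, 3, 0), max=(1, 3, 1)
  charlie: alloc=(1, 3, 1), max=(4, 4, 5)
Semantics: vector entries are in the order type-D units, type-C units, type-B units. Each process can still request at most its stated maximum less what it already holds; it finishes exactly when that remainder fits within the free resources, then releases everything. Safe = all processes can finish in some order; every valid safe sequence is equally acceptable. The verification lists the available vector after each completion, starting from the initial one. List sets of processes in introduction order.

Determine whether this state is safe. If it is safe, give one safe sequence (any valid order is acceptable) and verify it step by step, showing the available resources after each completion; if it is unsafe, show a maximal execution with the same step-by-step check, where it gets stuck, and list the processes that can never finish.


UNSAFE.
Key observation: no order helps: past hotel, india, the free pool tops out at (1, 5, 3), below what each blocked process needs in type-B units.
A maximal execution: hotel, india — then nothing else fits. Step-by-step check:
  pool = (1, 2, 0)
  run hotel (needs (0, 0, 0), free (1, 2, 0)); after release of (0, 0, 3) the pool is (1, 2, 3)
  run india (needs (1, 0, 1), free (1, 2, 3)); after release of (0, 3, 0) the pool is (1, 5, 3)
  blocked: foxtrot wants (1, 4, 4), pool (1, 5, 3) — not enough type-B units
  blocked: charlie wants (3, 1, 4), pool (1, 5, 3) — not enough type-D units and type-B units
Processes that can never finish: foxtrot and charlie.


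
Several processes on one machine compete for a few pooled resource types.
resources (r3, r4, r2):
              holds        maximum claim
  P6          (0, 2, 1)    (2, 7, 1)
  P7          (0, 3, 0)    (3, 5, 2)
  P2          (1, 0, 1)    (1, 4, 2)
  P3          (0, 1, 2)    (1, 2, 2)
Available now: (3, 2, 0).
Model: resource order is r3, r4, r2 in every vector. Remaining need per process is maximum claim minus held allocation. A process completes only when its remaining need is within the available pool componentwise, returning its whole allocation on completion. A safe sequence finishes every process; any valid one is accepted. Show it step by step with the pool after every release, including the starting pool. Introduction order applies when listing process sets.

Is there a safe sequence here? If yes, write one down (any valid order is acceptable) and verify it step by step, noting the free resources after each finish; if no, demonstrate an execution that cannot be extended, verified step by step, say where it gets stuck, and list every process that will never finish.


SAFE — a valid safe sequence is P3, P7, P2, P6.
Key observation: at P7 the run first touches a limit — (3, 2, 2) against (3, 3, 2), exact on a resource it actually requests.
Step-by-step check:
  pool = (3, 2, 0)
  run P3 (needs (1, 1, 0), free (3, 2, 0)); after release of (0, 1, 2) the pool is (3, 3, 2)
  run P7 (needs (3, 2, 2), free (3, 3, 2)); after release of (0, 3, 0) the pool is (3, 6, 2)
  run P2 (needs (0, 4, 1), free (3, 6, 2)); after release of (1, 0, 1) the pool is (4, 6, 3)
  run P6 (needs (2, 5, 0), free (4, 6, 3)); after release of (0, 2, 1) the pool is (4, 8, 4)


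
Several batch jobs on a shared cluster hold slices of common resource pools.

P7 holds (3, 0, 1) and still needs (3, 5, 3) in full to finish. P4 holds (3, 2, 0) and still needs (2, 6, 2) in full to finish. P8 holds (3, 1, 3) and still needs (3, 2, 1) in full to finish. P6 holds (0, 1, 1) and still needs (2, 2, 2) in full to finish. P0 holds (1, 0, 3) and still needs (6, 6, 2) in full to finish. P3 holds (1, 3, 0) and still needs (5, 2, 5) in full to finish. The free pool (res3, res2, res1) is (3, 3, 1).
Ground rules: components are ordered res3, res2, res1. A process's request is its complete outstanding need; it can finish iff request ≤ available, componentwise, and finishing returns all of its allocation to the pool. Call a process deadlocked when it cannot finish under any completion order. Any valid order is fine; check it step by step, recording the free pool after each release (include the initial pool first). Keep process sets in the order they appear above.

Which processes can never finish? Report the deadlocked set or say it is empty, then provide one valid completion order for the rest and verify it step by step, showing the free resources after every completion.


The deadlocked set is empty.
Key observation: beginning at P8, releases accumulate fast enough that every process eventually fits.
One completion order for the rest: P8, P6, P3, P7, P0, P4. Walking it through:
  pool = (3, 3, 1)
  P8: need (3, 2, 1) fits (3, 3, 1); releases (3, 1, 3), pool now (6, 4, 4)
  P6: need (2, 2, 2) fits (6, 4, 4); releases (0, 1, 1), pool now (6, 5, 5)
  P3: need (5, 2, 5) fits (6, 5, 5); releases (1, 3, 0), pool now (7, 8, 5)
  P7: need (3, 5, 3) fits (7, 8, 5); releases (3, 0, 1), pool now (10, 8, 6)
  P0: need (6, 6, 2) fits (10, 8, 6); releases (1, 0, 3), pool now (11, 8, 9)
  P4: need (2, 6, 2) fits (11, 8, 9); releases (3, 2, 0), pool now (14, 10, 9)


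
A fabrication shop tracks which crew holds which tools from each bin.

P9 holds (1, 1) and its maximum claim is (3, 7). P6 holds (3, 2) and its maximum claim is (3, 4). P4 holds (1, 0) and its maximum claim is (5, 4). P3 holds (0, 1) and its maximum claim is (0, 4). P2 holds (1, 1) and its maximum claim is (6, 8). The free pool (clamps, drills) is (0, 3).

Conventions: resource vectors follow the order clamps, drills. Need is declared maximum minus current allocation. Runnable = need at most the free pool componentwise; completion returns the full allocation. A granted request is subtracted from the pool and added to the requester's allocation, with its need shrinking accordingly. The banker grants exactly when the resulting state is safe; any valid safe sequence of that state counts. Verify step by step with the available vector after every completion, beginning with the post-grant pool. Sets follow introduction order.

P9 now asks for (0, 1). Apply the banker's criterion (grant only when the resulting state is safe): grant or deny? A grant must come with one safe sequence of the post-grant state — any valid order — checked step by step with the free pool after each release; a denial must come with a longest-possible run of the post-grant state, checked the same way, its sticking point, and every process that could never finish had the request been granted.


GRANT. The post-grant state is safe; one safe sequence: P6, P3, P9, P4, P2.
Key observation: post-grant, (0, 2) remains, and an order beginning with P6 completes everyone.
Step-by-step check of the post-grant state:
  pool = (0, 2)
  P6: need (0, 2) fits (0, 2); releases (3, 2), pool now (3, 4)
  P3: need (0, 3) fits (3, 4); releases (0, 1), pool now (3, 5)
  P9: need (2, 5) fits (3, 5); releases (1, 2), pool now (4, 7)
  P4: need (4, 4) fits (4, 7); releases (1, 0), pool now (5, 7)
  P2: need (5, 7) fits (5, 7); releases (1, 1), pool now (6, 8)


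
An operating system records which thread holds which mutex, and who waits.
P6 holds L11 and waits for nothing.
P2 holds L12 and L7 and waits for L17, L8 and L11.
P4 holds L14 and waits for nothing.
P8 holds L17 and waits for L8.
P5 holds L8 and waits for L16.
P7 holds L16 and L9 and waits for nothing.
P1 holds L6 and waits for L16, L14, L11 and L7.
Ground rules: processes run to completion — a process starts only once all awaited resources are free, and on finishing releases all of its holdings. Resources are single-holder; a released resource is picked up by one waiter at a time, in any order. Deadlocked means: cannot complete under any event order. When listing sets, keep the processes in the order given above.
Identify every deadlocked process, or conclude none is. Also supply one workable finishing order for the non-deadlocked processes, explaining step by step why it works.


Nothing here is deadlocked.
Key observation: the waits form no ring: some process can always run, and its releases unblock the others one by one.
The rest can finish in the order P7, P4, P5, P8, P6, P2, P1.
Walking it through:
  run P7 (it waits on nothing); releases L16 and L9
  run P4 (it waits on nothing); releases L14
  P5 waits on L16 — all released -> runs and releases L8
  P8 waits on L8 — all released -> runs and releases L17
  run P6 (it waits on nothing); releases L11
  P2 waits on L17, L8 and L11 — all released -> runs and releases L12 and L7
  P1 waits on L16, L14, L11 and L7 — all released -> runs and releases L6


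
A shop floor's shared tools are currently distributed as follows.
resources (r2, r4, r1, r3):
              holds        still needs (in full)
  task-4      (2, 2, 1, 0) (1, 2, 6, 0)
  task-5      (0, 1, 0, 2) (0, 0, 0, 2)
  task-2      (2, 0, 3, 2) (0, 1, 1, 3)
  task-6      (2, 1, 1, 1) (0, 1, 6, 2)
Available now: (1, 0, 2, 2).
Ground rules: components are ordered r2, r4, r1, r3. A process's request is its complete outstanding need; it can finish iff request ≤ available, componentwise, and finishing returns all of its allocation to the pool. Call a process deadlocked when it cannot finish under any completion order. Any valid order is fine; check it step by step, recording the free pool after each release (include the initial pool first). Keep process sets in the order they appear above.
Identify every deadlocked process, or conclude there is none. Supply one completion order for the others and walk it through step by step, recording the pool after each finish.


Deadlocked: task-4 and task-6.
Key observation: task-5, task-2 can finish, but then (3, 1, 5, 6) is all there is, and the blocked group's r1 demands exceed it.
The rest can finish in the order task-5, task-2. Walking it through:
  pool = (1, 0, 2, 2)
  task-5: need (0, 0, 0, 2) fits (1, 0, 2, 2); releases (0, 1, 0, 2), pool now (1, 1, 2, 4)
  task-2: need (0, 1, 1, 3) fits (1, 1, 2, 4); releases (2, 0, 3, 2), pool now (3, 1, 5, 6)
The blocked processes can never fit:
  task-4 still needs (1, 2, 6, 0) but only (3, 1, 5, 6) is free — short on r4 and r1
  task-6 still needs (0, 1, 6, 2) but only (3, 1, 5, 6) is free — short on r1


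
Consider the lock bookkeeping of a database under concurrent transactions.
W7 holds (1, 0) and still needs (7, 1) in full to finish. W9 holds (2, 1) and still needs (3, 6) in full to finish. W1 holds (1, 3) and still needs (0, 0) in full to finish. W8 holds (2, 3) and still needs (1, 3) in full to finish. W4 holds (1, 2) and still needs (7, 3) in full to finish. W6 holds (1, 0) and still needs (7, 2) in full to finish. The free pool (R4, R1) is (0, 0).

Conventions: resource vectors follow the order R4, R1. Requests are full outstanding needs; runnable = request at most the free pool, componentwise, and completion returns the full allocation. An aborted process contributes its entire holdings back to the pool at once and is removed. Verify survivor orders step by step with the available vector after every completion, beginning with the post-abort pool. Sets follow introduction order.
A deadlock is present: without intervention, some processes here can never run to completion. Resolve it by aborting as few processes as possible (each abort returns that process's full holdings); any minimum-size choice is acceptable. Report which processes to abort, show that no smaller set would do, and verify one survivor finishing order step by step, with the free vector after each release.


Abort W4 and W6.
Key observation: W7 was stuck for good until W4 and W6 gave back (2, 2); in the order shown it finishes at step 4.
No one abort is enough; case by case: W7 alone leaves W4 blocked (short on R4); W9 alone leaves W7 blocked (short on R4); W1 alone leaves W7 blocked (short on R4); W8 alone leaves W7 blocked (short on R4); W4 alone leaves W7 blocked (short on R4); W6 alone leaves W7 blocked (short on R4).
One survivor order: W1, W8, W9, W7. Check, step by step (post-abort pool first):
  pool = (2, 2)
  W1: need (0, 0) fits (2, 2); releases (1, 3), pool now (3, 5)
  W8: need (1, 3) fits (3, 5); releases (2, 3), pool now (5, 8)
  W9: need (3, 6) fits (5, 8); releases (2, 1), pool now (7, 9)
  W7: need (7, 1) fits (7, 9); releases (1, 0), pool now (8, 9)


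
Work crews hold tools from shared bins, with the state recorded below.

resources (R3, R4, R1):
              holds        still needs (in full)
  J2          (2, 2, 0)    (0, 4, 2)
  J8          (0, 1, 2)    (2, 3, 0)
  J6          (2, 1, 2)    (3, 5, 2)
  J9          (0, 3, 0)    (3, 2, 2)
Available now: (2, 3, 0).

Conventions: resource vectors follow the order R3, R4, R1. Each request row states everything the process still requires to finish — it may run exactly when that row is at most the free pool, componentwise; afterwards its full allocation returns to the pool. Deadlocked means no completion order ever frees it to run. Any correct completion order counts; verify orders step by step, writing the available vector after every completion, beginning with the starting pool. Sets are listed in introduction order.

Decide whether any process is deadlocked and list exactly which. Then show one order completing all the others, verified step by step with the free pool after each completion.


The deadlocked set is empty.
Key observation: the pool covers J8 at once, and every later process fits after earlier releases.
A valid finishing order for the others: J8, J2, J6, J9. Step-by-step check:
  pool = (2, 3, 0)
  J8 needs (2, 3, 0) <= (2, 3, 0) -> finishes; pool += (0, 1, 2) = (2, 4, 2)
  J2 needs (0, 4, 2) <= (2, 4, 2) -> finishes; pool += (2, 2, 0) = (4, 6, 2)
  J6 needs (3, 5, 2) <= (4, 6, 2) -> finishes; pool += (2, 1, 2) = (6, 7, 4)
  J9 needs (3, 2, 2) <= (6, 7, 4) -> finishes; pool += (0, 3, 0) = (6, 10, 4)


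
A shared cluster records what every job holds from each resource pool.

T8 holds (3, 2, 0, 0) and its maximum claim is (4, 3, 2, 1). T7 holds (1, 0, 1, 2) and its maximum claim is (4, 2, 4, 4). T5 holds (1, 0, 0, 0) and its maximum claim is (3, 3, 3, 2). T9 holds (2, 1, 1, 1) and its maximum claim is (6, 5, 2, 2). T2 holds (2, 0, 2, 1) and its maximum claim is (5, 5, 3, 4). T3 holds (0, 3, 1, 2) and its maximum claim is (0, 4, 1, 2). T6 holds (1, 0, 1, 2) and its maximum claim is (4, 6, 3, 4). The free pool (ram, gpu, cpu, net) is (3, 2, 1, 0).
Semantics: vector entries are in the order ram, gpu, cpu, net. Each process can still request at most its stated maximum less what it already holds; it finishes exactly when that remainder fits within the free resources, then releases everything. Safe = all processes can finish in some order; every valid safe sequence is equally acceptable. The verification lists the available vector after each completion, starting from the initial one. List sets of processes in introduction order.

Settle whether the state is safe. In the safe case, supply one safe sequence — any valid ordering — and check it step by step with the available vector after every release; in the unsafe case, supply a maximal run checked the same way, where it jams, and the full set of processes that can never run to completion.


SAFE, for example via the order T3, T8, T9, T2, T7, T5, T6.
Key observation: T8 marks the first exact bind of the order: its need (1, 1, 2, 1) fits the free (3, 5, 2, 2) with zero slack on a requested resource.
Verifying each step:
  pool = (3, 2, 1, 0)
  T3: need (0, 1, 0, 0) fits (3, 2, 1, 0); releases (0, 3, 1, 2), pool now (3, 5, 2, 2)
  T8: need (1, 1, 2, 1) fits (3, 5, 2, 2); releases (3, 2, 0, 0), pool now (6, 7, 2, 2)
  T9: need (4, 4, 1, 1) fits (6, 7, 2, 2); releases (2, 1, 1, 1), pool now (8, 8, 3, 3)
  T2: need (3, 5, 1, 3) fits (8, 8, 3, 3); releases (2, 0, 2, 1), pool now (10, 8, 5, 4)
  T7: need (3, 2, 3, 2) fits (10, 8, 5, 4); releases (1, 0, 1, 2), pool now (11, 8, 6, 6)
  T5: need (2, 3, 3, 2) fits (11, 8, 6, 6); releases (1, 0, 0, 0), pool now (12, 8, 6, 6)
  T6: need (3, 6, 2, 2) fits (12, 8, 6, 6); releases (1, 0, 1, 2), pool now (13, 8, 7, 8)


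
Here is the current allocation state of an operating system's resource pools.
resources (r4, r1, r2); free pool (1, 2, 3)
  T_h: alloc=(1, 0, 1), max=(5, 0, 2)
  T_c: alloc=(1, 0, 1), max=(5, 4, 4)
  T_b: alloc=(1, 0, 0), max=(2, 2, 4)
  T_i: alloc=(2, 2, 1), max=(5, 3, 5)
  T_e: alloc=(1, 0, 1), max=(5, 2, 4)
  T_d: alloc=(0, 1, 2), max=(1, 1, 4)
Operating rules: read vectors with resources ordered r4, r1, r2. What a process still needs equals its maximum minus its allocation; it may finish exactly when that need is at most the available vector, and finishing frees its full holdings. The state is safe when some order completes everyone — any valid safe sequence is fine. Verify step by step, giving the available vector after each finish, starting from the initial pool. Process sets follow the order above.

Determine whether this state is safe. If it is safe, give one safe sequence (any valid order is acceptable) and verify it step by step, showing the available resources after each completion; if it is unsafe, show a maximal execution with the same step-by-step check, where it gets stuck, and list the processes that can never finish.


UNSAFE.
Key observation: even finishing T_d, T_b leaves just (2, 3, 5) free — too little r4 for any of the remaining processes.
Going as far as possible: T_d, T_b; after that, nothing fits. Check, step by step:
  pool = (1, 2, 3)
  run T_d (needs (1, 0, 2), free (1, 2, 3)); after release of (0, 1, 2) the pool is (1, 3, 5)
  run T_b (needs (1, 2, 4), free (1, 3, 5)); after release of (1, 0, 0) the pool is (2, 3, 5)
  T_h still needs (4, 0, 1) but only (2, 3, 5) is free — short on r4
  T_c still needs (4, 4, 3) but only (2, 3, 5) is free — short on r4 and r1
  T_i still needs (3, 1, 4) but only (2, 3, 5) is free — short on r4
  T_e still needs (4, 2, 3) but only (2, 3, 5) is free — short on r4
Processes that can never finish: T_h, T_c, T_i and T_e.


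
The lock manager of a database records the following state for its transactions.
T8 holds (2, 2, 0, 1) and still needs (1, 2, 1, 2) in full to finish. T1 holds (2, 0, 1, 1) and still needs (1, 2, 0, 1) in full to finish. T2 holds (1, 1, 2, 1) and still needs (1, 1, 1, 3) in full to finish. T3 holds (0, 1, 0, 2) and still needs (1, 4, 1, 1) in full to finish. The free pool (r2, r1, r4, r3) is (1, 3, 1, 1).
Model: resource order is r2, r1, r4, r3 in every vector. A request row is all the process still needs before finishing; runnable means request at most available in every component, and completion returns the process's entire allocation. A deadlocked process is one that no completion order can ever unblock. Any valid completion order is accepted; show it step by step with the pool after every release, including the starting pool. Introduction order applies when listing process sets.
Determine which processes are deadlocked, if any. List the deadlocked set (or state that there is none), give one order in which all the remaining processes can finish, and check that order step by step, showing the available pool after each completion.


Nothing here is deadlocked.
Key observation: starting with T1, each completion frees enough for the next — no one is permanently blocked.
One completion order for the rest: T1, T8, T2, T3. Verifying each step:
  pool = (1, 3, 1, 1)
  T1: need (1, 2, 0, 1) fits (1, 3, 1, 1); releases (2, 0, 1, 1), pool now (3, 3, 2, 2)
  T8: need (1, 2, 1, 2) fits (3, 3, 2, 2); releases (2, 2, 0, 1), pool now (5, 5, 2, 3)
  T2: need (1, 1, 1, 3) fits (5, 5, 2, 3); releases (1, 1, 2, 1), pool now (6, 6, 4, 4)
  T3: need (1, 4, 1, 1) fits (6, 6, 4, 4); releases (0, 1, 0, 2), pool now (6, 7, 4, 6)


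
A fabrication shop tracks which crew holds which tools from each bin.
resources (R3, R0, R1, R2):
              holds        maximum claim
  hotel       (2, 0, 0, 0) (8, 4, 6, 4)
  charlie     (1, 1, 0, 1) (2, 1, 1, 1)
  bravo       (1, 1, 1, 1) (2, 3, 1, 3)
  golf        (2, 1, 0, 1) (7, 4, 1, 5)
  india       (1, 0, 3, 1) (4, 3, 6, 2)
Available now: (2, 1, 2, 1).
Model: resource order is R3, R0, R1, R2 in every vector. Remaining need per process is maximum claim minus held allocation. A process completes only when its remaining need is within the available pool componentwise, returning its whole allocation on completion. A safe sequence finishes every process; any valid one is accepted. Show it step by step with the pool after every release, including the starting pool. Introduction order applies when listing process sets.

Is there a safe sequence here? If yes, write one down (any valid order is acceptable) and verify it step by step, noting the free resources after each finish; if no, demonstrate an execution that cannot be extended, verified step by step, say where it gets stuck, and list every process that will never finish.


The state is SAFE; one workable sequence: charlie, bravo, india, golf, hotel.
Key observation: reading the order forward, bravo is the first process whose need (1, 2, 0, 2) meets the free pool (3, 2, 2, 2) exactly on a resource it requests.
Check, step by step:
  pool = (2, 1, 2, 1)
  charlie: need (1, 0, 1, 0) fits (2, 1, 2, 1); releases (1, 1, 0, 1), pool now (3, 2, 2, 2)
  bravo: need (1, 2, 0, 2) fits (3, 2, 2, 2); releases (1, 1, 1, 1), pool now (4, 3, 3, 3)
  india: need (3, 3, 3, 1) fits (4, 3, 3, 3); releases (1, 0, 3, 1), pool now (5, 3, 6, 4)
  golf: need (5, 3, 1, 4) fits (5, 3, 6, 4); releases (2, 1, 0, 1), pool now (7, 4, 6, 5)
  hotel: need (6, 4, 6, 4) fits (7, 4, 6, 5); releases (2, 0, 0, 0), pool now (9, 4, 6, 5)


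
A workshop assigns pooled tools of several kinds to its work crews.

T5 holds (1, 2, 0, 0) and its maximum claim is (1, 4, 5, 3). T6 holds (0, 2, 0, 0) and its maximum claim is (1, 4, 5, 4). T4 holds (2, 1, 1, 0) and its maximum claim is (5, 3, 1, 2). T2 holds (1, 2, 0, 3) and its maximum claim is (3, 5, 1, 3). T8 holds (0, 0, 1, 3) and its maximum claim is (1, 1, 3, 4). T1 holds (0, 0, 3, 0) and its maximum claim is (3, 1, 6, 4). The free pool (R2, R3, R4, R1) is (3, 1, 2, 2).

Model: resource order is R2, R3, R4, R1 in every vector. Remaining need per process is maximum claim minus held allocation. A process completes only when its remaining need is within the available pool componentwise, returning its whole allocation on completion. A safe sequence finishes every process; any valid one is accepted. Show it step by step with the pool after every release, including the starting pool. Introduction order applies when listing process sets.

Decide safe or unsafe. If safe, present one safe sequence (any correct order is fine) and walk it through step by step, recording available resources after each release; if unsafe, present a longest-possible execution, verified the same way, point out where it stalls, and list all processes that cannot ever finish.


UNSAFE.
Key observation: the pool after T8, T1 is (3, 1, 6, 5); every surviving request exceeds it in R3, so progress ends there.
The run T8, T1 cannot be extended any further. Step-by-step check:
  pool = (3, 1, 2, 2)
  T8 needs (1, 1, 2, 1) <= (3, 1, 2, 2) -> finishes; pool += (0, 0, 1, 3) = (3, 1, 3, 5)
  T1 needs (3, 1, 3, 4) <= (3, 1, 3, 5) -> finishes; pool += (0, 0, 3, 0) = (3, 1, 6, 5)
  blocked: T5 wants (0, 2, 5, 3), pool (3, 1, 6, 5) — not enough R3
  blocked: T6 wants (1, 2, 5, 4), pool (3, 1, 6, 5) — not enough R3
  blocked: T4 wants (3, 2, 0, 2), pool (3, 1, 6, 5) — not enough R3
  blocked: T2 wants (2, 3, 1, 0), pool (3, 1, 6, 5) — not enough R3
Never able to finish: T5, T6, T4 and T2.


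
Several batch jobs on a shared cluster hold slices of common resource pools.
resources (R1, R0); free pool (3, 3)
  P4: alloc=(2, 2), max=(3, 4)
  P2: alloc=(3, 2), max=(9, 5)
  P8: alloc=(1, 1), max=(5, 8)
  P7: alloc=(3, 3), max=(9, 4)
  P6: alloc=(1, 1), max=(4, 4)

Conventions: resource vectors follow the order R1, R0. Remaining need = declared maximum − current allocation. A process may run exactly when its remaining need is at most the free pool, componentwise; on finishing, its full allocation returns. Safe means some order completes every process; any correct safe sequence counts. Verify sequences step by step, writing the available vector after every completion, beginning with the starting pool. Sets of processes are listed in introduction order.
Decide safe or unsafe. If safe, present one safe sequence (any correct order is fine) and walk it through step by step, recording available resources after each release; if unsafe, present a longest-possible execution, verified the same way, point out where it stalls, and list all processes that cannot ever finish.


SAFE — a valid safe sequence is P6, P4, P2, P7, P8.
Key observation: reading the order forward, P6 is the first process whose need (3, 3) meets the free pool (3, 3) exactly on a resource it requests.
Check, step by step:
  pool = (3, 3)
  run P6 (needs (3, 3), free (3, 3)); after release of (1, 1) the pool is (4, 4)
  run P4 (needs (1, 2), free (4, 4)); after release of (2, 2) the pool is (6, 6)
  run P2 (needs (6, 3), free (6, 6)); after release of (3, 2) the pool is (9, 8)
  run P7 (needs (6, 1), free (9, 8)); after release of (3, 3) the pool is (12, 11)
  run P8 (needs (4, 7), free (12, 11)); after release of (1, 1) the pool is (13, 12)


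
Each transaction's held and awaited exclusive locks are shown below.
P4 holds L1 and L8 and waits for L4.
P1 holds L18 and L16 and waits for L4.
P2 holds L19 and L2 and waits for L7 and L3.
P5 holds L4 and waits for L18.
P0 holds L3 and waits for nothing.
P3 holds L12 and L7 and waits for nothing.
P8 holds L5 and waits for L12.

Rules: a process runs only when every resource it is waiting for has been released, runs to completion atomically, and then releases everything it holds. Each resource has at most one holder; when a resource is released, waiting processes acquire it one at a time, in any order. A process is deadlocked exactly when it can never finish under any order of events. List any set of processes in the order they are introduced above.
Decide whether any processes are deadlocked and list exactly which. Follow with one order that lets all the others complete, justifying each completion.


The deadlocked set is P4, P1 and P5.
Key observation: the cycle P5 -> P1 -> P5 can never break — each member waits on the next; P4 waits into the deadlock from upstream.
A valid finishing order for the others: P0, P3, P2, P8.
Step-by-step check:
  run P0 (it waits on nothing); releases L3
  run P3 (it waits on nothing); releases L12 and L7
  P2 waits on L7 and L3 — all released -> runs and releases L19 and L2
  P8 waits on L12 — all released -> runs and releases L5
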